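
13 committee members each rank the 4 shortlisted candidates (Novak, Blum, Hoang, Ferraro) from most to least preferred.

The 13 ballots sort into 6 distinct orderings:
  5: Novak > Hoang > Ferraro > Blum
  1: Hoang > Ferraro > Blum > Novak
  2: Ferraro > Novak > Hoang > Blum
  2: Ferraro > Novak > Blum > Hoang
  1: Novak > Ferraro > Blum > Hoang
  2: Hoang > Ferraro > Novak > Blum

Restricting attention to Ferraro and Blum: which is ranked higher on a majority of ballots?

Ballots ranking Ferraro above Blum: 5 + 1 + 2 + 2 + 1 + 2 = 13.
Ballots ranking Blum above Ferraro: 13 − 13 = 0.
Ferraro wins the head-to-head 13–0.

Ferraro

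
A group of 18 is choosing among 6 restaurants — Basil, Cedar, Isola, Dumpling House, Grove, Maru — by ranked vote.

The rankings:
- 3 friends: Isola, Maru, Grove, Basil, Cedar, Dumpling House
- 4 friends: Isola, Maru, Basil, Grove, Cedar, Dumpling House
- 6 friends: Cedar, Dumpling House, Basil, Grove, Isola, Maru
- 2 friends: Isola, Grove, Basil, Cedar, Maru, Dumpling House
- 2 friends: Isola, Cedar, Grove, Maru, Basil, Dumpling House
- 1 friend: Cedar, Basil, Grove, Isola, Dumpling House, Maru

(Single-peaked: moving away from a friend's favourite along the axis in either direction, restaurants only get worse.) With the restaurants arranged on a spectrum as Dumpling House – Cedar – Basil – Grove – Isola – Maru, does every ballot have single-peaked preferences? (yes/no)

Axis positions: Dumpling House=1, Cedar=2, Basil=3, Grove=4, Isola=5, Maru=6.
Type 1 (peak Isola at position 5): ranking walks positions 5-6-4-3-2-1, expanding outward from the peak — single-peaked.
Type 2: ranking walks positions 5-6-3-4-2-1; Basil is ranked above Grove even though Grove lies between Basil and the peak Isola on the axis — preferences dip and rise again. Not single-peaked.
Type 3 (peak Cedar at position 2): ranking walks positions 2-1-3-4-5-6, expanding outward from the peak — single-peaked.
Type 4 (peak Isola at position 5): ranking walks positions 5-4-3-2-6-1, expanding outward from the peak — single-peaked.
Type 5: ranking walks positions 5-2-4-6-3-1; Cedar is ranked above Grove even though Grove lies between Cedar and the peak Isola on the axis — preferences dip and rise again. Not single-peaked.
Type 6 (peak Cedar at position 2): ranking walks positions 2-3-4-5-1-6, expanding outward from the peak — single-peaked.
Type 2 violates single-peakedness, so the profile is not single-peaked on this axis.

no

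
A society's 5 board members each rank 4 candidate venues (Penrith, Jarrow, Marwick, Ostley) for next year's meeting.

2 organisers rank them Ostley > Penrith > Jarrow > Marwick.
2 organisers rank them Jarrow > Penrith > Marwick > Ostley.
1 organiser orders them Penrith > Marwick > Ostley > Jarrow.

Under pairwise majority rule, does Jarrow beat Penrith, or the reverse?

Penrith

Ballots ranking Jarrow above Penrith: 2.
Ballots ranking Penrith above Jarrow: 5 − 2 = 3.
Penrith wins the head-to-head 3–2.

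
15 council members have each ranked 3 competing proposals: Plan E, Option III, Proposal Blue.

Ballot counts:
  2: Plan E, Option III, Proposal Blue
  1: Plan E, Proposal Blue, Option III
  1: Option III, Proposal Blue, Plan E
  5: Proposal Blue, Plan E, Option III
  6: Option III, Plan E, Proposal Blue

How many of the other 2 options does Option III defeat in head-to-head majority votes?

1

Option III against each rival (15 council members):
Option III vs Plan E: 1+6 = 7 for Option III, 8 for Plan E — Plan E by 8–7.
Option III vs Proposal Blue: 9 to 6, Option III.
Option III beats Proposal Blue; loses to Plan E — 1 pairwise win.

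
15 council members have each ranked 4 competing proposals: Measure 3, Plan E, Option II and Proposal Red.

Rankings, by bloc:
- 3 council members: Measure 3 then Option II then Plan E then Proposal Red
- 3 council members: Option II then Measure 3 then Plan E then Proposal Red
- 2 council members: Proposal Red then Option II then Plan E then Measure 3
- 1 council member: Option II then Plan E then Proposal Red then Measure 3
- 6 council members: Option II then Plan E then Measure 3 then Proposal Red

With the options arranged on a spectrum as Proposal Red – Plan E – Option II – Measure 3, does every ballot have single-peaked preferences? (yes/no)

no

Axis positions: Proposal Red=1, Plan E=2, Option II=3, Measure 3=4.
Bloc 1 (peak Measure 3 at position 4): ranking walks positions 4-3-2-1, expanding outward from the peak — single-peaked.
Bloc 2 (peak Option II at position 3): ranking walks positions 3-4-2-1, expanding outward from the peak — single-peaked.
Bloc 3: ranking walks positions 1-3-2-4; Option II is ranked above Plan E even though Plan E lies between Option II and the peak Proposal Red on the axis — preferences dip and rise again. Not single-peaked.
Bloc 4 (peak Option II at position 3): ranking walks positions 3-2-1-4, expanding outward from the peak — single-peaked.
Bloc 5 (peak Option II at position 3): ranking walks positions 3-2-4-1, expanding outward from the peak — single-peaked.
Bloc 3 violates single-peakedness, so the profile is not single-peaked on this axis.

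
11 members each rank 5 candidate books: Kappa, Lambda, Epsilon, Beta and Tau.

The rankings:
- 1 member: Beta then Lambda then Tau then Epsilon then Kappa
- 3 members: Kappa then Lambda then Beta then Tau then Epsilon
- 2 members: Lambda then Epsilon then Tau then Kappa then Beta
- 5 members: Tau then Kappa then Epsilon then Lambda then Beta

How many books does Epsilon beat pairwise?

1

Epsilon against each rival (11 members):
Epsilon vs Kappa: Epsilon is ranked higher on 1+2 = 3 ballots, Kappa on 8. Kappa wins 8–3.
Epsilon vs Lambda: 5 to 6, Lambda.
Epsilon vs Beta: 7 to 4, Epsilon.
Epsilon vs Tau: 2 to 9, Tau.
Epsilon beats Beta; loses to Kappa, Lambda, Tau — 1 pairwise win.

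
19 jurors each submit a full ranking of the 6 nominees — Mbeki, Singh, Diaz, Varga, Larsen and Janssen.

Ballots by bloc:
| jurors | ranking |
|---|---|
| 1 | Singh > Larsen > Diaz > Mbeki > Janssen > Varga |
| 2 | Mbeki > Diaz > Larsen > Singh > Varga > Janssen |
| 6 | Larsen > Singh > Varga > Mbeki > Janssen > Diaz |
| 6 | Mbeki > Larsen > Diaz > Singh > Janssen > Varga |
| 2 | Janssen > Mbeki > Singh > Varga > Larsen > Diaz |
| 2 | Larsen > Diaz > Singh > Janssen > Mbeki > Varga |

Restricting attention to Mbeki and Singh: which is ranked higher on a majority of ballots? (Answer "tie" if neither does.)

Mbeki

Ballots ranking Mbeki above Singh: 2 + 6 + 2 = 10.
Ballots ranking Singh above Mbeki: 19 − 10 = 9.
Mbeki wins the head-to-head 10–9.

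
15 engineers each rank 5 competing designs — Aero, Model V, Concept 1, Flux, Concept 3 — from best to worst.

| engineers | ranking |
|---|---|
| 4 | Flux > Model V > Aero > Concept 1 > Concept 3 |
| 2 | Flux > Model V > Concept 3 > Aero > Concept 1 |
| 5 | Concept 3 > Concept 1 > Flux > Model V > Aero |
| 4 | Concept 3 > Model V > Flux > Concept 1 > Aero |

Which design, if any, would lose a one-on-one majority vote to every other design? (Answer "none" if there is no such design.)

Head-to-head results (15 engineers):
Aero vs Model V: Aero preferred on 0 ballots; Model V wins 15–0.
Aero vs Concept 1: Concept 1 wins 9–6.
Aero vs Flux: Flux, 15–0.
Aero vs Concept 3: 4 to 11, Concept 3.
Model V vs Concept 1: Model V, 10–5.
Model V vs Flux: Model V is ranked higher on 4 ballots, Flux on 11. Flux wins 11–4.
Model V vs Concept 3: Model V is ranked higher on 4+2 = 6 ballots, Concept 3 on 9. Concept 3 wins 9–6.
Concept 1 vs Flux: Flux wins 10–5.
Concept 1 vs Concept 3: Concept 3, 11–4.
Flux–Concept 3: Concept 3 9–6.
Aero is beaten in every head-to-head and is the Condorcet loser.

Aero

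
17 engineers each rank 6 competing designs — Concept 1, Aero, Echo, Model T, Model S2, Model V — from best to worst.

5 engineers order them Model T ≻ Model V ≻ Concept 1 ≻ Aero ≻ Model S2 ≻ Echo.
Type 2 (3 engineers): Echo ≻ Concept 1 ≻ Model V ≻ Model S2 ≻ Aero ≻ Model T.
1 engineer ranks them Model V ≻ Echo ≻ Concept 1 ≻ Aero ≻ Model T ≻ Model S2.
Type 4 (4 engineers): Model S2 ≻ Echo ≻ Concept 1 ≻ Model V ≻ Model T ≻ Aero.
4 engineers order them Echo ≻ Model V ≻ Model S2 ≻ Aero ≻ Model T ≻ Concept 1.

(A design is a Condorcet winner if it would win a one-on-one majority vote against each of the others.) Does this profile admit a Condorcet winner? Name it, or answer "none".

none

Check each pair by majority over 17 ballots:
Concept 1 vs Aero: 5+3+1+4 = 13 for Concept 1, 4 for Aero — Concept 1 by 13–4.
Concept 1 vs Echo: 5 to 12, Echo.
Concept 1 vs Model T: Concept 1 is ranked higher on 3+1+4 = 8 ballots, Model T on 9. Model T wins 9–8.
Concept 1 vs Model S2: Concept 1 preferred on 5+3+1 = 9 ballots; Concept 1 wins 9–8.
Concept 1 vs Model V: Concept 1 preferred on 3+4 = 7 ballots; Model V wins 10–7.
Aero vs Echo: Aero is ranked higher on 5 ballots, Echo on 12. Echo wins 12–5.
Aero vs Model T: Aero preferred on 3+1+4 = 8 ballots; Model T wins 9–8.
Aero vs Model S2: 6 to 11, Model S2.
Aero vs Model V: Aero is ranked higher on 0 ballots, Model V on 17. Model V wins 17–0.
Echo vs Model T: Echo preferred on 3+1+4+4 = 12 ballots; Echo wins 12–5.
Echo vs Model S2: Echo preferred on 3+1+4 = 8 ballots; Model S2 wins 9–8.
Echo vs Model V: Echo is ranked higher on 3+4+4 = 11 ballots, Model V on 6. Echo wins 11–6.
Model T vs Model S2: 6 to 11, Model S2.
Model T vs Model V: Model T preferred on 5 ballots; Model V wins 12–5.
Model S2 vs Model V: Model S2 preferred on 4 ballots; Model V wins 13–4.
Each design drops at least one matchup (Concept 1 loses to Echo; Aero loses to Concept 1; Echo loses to Model S2; Model T loses to Echo; Model S2 loses to Concept 1; Model V loses to Echo); the cycle Concept 1 → Model S2 → Echo → Concept 1 rules out a Condorcet winner.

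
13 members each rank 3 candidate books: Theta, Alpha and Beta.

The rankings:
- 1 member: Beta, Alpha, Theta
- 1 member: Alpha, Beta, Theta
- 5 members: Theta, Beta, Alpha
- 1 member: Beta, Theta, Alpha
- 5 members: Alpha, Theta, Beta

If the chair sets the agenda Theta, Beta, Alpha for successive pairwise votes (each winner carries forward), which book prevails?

Alpha

Round 1: Theta vs Beta — 10–3, Theta advances.
Round 2: Theta vs Alpha — 6–7, Alpha advances.
The agenda winner is Alpha.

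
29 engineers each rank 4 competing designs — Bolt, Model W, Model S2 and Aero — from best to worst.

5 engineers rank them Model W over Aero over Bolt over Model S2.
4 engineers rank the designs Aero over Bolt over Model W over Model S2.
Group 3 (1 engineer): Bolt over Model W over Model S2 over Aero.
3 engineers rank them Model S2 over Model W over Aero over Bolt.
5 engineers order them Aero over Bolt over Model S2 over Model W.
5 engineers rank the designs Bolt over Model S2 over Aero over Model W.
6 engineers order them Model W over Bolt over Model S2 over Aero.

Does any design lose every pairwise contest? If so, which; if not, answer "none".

Head-to-head results (29 engineers):
Bolt vs Model W: Bolt preferred on 4+1+5+5 = 15 ballots; Bolt wins 15–14.
Bolt vs Model S2: 26 to 3, Bolt.
Bolt vs Aero: 12 to 17, Aero.
Model W vs Model S2: 16 to 13, Model W.
Model W vs Aero: Model W, 15–14.
Model S2 vs Aero: 15 to 14, Model S2.
Every design wins at least one matchup (Bolt beats Model W; Model W beats Model S2; Model S2 beats Aero; Aero beats Bolt), so there is no Condorcet loser.

none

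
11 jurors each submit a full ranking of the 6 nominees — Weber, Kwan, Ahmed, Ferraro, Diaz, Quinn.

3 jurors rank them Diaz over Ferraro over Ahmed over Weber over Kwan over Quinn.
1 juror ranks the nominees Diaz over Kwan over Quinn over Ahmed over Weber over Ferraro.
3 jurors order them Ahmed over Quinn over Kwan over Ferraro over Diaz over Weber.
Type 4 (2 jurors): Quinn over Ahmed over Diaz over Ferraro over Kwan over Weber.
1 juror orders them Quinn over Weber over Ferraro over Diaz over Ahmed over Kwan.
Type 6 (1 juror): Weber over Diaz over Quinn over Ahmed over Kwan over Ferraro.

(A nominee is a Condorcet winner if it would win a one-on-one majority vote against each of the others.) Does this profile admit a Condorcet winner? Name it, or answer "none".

Check each pair by majority over 11 ballots:
Weber vs Kwan: 3+1+1 = 5 for Weber, 6 for Kwan — Kwan by 6–5.
Weber vs Ahmed: 1+1 = 2 for Weber, 9 for Ahmed — Ahmed by 9–2.
Weber vs Ferraro: 3 to 8, Ferraro.
Weber vs Diaz: Diaz, 9–2.
Weber vs Quinn: Weber preferred on 3+1 = 4 ballots; Quinn wins 7–4.
Kwan vs Ahmed: Kwan preferred on 1 ballot; Ahmed wins 10–1.
Kwan vs Ferraro: 1+3+1 = 5 for Kwan, 6 for Ferraro — Ferraro by 6–5.
Kwan vs Diaz: Diaz, 8–3.
Kwan vs Quinn: Kwan is ranked higher on 3+1 = 4 ballots, Quinn on 7. Quinn wins 7–4.
Ahmed–Ferraro: Ahmed 7–4.
Ahmed vs Diaz: 3+2 = 5 for Ahmed, 6 for Diaz — Diaz by 6–5.
Ahmed vs Quinn: Ahmed, 6–5.
Ferraro vs Diaz: Diaz wins 7–4.
Ferraro vs Quinn: Ferraro preferred on 3 ballots; Quinn wins 8–3.
Diaz vs Quinn: Quinn wins 6–5.
Every nominee loses at least once (Weber loses to Kwan; Kwan loses to Ahmed; Ahmed loses to Diaz; Ferraro loses to Ahmed; Diaz loses to Quinn; Quinn loses to Ahmed). The majority relation contains the cycle Ahmed > Quinn > Diaz > Ahmed, so there is no Condorcet winner.

none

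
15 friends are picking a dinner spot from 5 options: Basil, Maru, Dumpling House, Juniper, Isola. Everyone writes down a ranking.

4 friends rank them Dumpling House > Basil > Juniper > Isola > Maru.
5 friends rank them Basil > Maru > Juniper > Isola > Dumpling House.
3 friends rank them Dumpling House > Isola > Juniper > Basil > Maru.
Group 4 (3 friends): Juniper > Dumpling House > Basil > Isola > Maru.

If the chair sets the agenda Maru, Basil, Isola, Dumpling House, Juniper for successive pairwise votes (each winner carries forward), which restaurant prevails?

Juniper

Round 1: Maru vs Basil — 0–15, Basil advances.
Round 2: Basil vs Isola — 12–3, Basil advances.
Round 3: Basil vs Dumpling House — 5–10, Dumpling House advances.
Round 4: Dumpling House vs Juniper — 7–8, Juniper advances.
The agenda winner is Juniper.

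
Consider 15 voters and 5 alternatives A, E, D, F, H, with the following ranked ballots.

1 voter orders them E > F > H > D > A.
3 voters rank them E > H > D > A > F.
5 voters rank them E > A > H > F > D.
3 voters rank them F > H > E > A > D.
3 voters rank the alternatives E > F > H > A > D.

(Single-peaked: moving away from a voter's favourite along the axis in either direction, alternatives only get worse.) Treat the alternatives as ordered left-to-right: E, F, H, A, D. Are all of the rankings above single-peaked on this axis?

no

Axis positions: E=1, F=2, H=3, A=4, D=5.
Group 1: ranking walks positions 1-2-3-5-4; D is ranked above A even though A lies between D and the peak E on the axis — preferences dip and rise again. Not single-peaked.
Group 2: ranking walks positions 1-3-5-4-2; H is ranked above F even though F lies between H and the peak E on the axis — preferences dip and rise again. Not single-peaked.
Group 3: ranking walks positions 1-4-3-2-5; A is ranked above F even though F lies between A and the peak E on the axis — preferences dip and rise again. Not single-peaked.
Group 4 (peak F at position 2): ranking walks positions 2-3-1-4-5, expanding outward from the peak — single-peaked.
Group 5 (peak E at position 1): ranking walks positions 1-2-3-4-5, expanding outward from the peak — single-peaked.
Group 1 violates single-peakedness, so the profile is not single-peaked on this axis.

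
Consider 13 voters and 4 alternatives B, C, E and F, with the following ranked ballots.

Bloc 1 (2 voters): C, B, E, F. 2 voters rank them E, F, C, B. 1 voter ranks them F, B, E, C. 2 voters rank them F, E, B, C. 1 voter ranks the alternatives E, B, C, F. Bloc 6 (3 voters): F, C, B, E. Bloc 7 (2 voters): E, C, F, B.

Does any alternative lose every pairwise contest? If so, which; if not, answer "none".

B

Pairwise majorities:
B vs C: C, 9–4.
B vs E: B is ranked higher on 2+1+3 = 6 ballots, E on 7. E wins 7–6.
B vs F: B is ranked higher on 2+1 = 3 ballots, F on 10. F wins 10–3.
C vs E: E wins 8–5.
C vs F: 5 to 8, F.
E–F: E 7–6.
Only B has no wins; B is the Condorcet loser.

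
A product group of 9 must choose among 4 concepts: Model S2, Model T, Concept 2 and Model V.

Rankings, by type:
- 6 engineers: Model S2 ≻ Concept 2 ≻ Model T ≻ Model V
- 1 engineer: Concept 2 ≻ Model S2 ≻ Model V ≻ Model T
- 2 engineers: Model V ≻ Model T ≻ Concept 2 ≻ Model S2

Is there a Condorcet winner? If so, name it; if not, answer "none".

Pairwise majorities:
Model S2 vs Model T: 7 to 2, Model S2.
Model S2 vs Concept 2: Model S2 preferred on 6 ballots; Model S2 wins 6–3.
Model S2 vs Model V: Model S2 preferred on 6+1 = 7 ballots; Model S2 wins 7–2.
Model T vs Concept 2: 2 to 7, Concept 2.
Model T vs Model V: 6 to 3, Model T.
Concept 2 vs Model V: Concept 2 is ranked higher on 6+1 = 7 ballots, Model V on 2. Concept 2 wins 7–2.
Model S2 beats each of Model T, Concept 2, Model V — Model S2 is the Condorcet winner.

Model S2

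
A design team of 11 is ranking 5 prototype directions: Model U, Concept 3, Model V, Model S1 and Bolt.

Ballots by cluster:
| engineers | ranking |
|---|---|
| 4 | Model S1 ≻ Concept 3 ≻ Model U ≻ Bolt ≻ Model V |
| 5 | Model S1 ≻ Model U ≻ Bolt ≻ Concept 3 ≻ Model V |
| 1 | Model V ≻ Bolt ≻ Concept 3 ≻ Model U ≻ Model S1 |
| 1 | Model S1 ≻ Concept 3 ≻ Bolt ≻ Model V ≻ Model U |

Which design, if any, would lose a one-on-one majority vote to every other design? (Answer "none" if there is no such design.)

Head-to-head results (11 engineers):
Model U vs Concept 3: 5 for Model U, 6 for Concept 3 — Concept 3 by 6–5.
Model U vs Model V: 4+5 = 9 for Model U, 2 for Model V — Model U by 9–2.
Model U vs Model S1: Model S1 wins 10–1.
Model U vs Bolt: Model U, 9–2.
Concept 3–Model V: Concept 3 10–1.
Concept 3 vs Model S1: Model S1 wins 10–1.
Concept 3 vs Bolt: 4+1 = 5 for Concept 3, 6 for Bolt — Bolt by 6–5.
Model V vs Model S1: 1 to 10, Model S1.
Model V vs Bolt: Bolt, 10–1.
Model S1 vs Bolt: Model S1 wins 10–1.
Model V loses to every other design — it is the Condorcet loser.

Model V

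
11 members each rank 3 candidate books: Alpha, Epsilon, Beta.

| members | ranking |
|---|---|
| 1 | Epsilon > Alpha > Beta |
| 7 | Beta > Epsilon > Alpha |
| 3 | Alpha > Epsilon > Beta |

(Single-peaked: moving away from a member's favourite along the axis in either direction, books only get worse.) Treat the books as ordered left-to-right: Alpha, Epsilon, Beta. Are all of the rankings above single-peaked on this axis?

yes

Axis positions: Alpha=1, Epsilon=2, Beta=3.
Ballot type 1 (peak Epsilon at position 2): ranking walks positions 2-1-3, expanding outward from the peak — single-peaked.
Ballot type 2 (peak Beta at position 3): ranking walks positions 3-2-1, expanding outward from the peak — single-peaked.
Ballot type 3 (peak Alpha at position 1): ranking walks positions 1-2-3, expanding outward from the peak — single-peaked.
Every ranking is single-peaked on this axis.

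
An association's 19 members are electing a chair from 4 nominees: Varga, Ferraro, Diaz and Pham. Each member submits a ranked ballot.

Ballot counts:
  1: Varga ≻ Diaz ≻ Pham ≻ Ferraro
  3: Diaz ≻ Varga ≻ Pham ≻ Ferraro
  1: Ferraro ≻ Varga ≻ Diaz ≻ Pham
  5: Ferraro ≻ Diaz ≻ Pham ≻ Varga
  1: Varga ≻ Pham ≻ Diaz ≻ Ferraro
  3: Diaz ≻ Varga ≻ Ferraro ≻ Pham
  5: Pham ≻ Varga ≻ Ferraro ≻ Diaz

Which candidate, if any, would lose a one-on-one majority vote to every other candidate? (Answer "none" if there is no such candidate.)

Head-to-head results (19 voters):
Varga vs Ferraro: Varga preferred on 1+3+1+3+5 = 13 ballots; Varga wins 13–6.
Varga vs Diaz: 8 to 11, Diaz.
Varga vs Pham: Pham wins 10–9.
Ferraro vs Diaz: Ferraro wins 11–8.
Ferraro vs Pham: Ferraro preferred on 1+5+3 = 9 ballots; Pham wins 10–9.
Diaz vs Pham: Diaz wins 13–6.
Every candidate wins at least one matchup (Varga beats Ferraro; Ferraro beats Diaz; Diaz beats Varga; Pham beats Varga), so there is no Condorcet loser.

none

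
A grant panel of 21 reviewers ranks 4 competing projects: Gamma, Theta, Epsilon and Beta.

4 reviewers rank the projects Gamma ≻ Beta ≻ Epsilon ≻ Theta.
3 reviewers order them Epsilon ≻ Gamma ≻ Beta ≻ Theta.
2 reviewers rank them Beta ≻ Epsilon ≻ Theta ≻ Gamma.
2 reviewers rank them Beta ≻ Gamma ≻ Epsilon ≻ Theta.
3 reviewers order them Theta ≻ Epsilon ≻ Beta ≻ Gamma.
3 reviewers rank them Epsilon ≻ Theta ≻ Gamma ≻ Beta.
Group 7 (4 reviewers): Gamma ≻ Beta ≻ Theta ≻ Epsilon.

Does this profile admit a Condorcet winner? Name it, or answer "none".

none

Check each pair by majority over 21 ballots:
Gamma vs Theta: Gamma, 13–8.
Gamma vs Epsilon: Epsilon wins 11–10.
Gamma vs Beta: Gamma, 14–7.
Theta vs Epsilon: Epsilon, 14–7.
Theta vs Beta: Beta, 15–6.
Epsilon vs Beta: Beta wins 12–9.
Every project loses at least once (Gamma loses to Epsilon; Theta loses to Gamma; Epsilon loses to Beta; Beta loses to Gamma). The majority relation contains the cycle Gamma → Beta → Epsilon → Gamma, so there is no Condorcet winner.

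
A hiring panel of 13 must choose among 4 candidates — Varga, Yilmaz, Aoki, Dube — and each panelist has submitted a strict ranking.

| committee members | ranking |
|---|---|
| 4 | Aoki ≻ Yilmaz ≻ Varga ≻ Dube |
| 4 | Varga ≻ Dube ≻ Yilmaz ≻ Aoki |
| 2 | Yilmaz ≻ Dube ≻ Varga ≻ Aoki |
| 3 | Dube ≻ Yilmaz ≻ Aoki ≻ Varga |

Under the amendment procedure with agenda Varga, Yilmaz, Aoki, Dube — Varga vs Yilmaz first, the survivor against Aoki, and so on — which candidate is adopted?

Round 1: Varga vs Yilmaz — 4–9, Yilmaz advances.
Round 2: Yilmaz vs Aoki — 9–4, Yilmaz advances.
Round 3: Yilmaz vs Dube — 6–7, Dube advances.
The agenda winner is Dube.

Dube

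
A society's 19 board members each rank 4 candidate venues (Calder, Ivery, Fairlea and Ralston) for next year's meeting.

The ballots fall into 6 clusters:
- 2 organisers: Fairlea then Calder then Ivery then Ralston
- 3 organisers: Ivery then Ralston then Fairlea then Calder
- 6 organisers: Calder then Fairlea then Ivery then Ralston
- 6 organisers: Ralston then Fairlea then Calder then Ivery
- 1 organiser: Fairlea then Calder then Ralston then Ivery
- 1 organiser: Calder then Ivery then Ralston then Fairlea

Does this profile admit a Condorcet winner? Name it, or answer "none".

none

Pairwise majorities:
Calder vs Ivery: 16 to 3, Calder.
Calder vs Fairlea: Calder is ranked higher on 6+1 = 7 ballots, Fairlea on 12. Fairlea wins 12–7.
Calder vs Ralston: 2+6+1+1 = 10 for Calder, 9 for Ralston — Calder by 10–9.
Ivery vs Fairlea: Fairlea, 15–4.
Ivery vs Ralston: 12 to 7, Ivery.
Fairlea vs Ralston: Ralston, 10–9.
No city is unbeaten: Calder loses to Fairlea; Ivery loses to Calder; Fairlea loses to Ralston; Ralston loses to Calder. In particular Calder → Ralston → Fairlea → Calder is a majority cycle — no Condorcet winner exists.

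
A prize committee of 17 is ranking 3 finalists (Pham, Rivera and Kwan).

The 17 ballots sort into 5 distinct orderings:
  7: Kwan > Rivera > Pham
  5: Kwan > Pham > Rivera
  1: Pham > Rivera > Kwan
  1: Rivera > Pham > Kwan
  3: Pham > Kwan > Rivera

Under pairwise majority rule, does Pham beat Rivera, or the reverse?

Pham

Ballots ranking Pham above Rivera: 5 + 1 + 3 = 9.
Ballots ranking Rivera above Pham: 17 − 9 = 8.
Pham wins the head-to-head 9–8.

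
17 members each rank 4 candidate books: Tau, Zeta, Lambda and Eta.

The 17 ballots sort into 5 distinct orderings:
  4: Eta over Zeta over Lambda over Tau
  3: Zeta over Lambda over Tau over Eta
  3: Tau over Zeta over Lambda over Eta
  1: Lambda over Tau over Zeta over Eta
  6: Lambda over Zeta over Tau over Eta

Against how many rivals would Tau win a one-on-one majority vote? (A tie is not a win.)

Tau against each rival (17 members):
Tau vs Zeta: Zeta, 13–4.
Tau vs Lambda: Lambda, 14–3.
Tau vs Eta: 13 to 4, Tau.
Tau beats Eta; loses to Zeta, Lambda — 1 pairwise win.

1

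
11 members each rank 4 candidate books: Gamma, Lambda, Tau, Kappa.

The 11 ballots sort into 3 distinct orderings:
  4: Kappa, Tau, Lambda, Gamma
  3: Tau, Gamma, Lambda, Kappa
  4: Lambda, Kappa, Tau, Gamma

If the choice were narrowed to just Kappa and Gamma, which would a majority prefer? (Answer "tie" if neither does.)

Kappa

Ballots ranking Kappa above Gamma: 4 + 4 = 8.
Ballots ranking Gamma above Kappa: 11 − 8 = 3.
Kappa wins the head-to-head 8–3.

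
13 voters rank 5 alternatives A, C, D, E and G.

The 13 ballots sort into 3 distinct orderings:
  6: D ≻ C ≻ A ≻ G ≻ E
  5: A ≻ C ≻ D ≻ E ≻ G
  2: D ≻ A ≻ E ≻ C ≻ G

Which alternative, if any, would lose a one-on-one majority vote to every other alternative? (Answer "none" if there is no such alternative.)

Head-to-head results (13 voters):
A vs C: A preferred on 5+2 = 7 ballots; A wins 7–6.
A vs D: A is ranked higher on 5 ballots, D on 8. D wins 8–5.
A vs E: A is ranked higher on 6+5+2 = 13 ballots, E on 0. A wins 13–0.
A–G: A 13–0.
C vs D: C preferred on 5 ballots; D wins 8–5.
C–E: C 11–2.
C vs G: C, 13–0.
D vs E: D is ranked higher on 6+5+2 = 13 ballots, E on 0. D wins 13–0.
D–G: D 13–0.
E–G: E 7–6.
G loses to every other alternative — it is the Condorcet loser.

G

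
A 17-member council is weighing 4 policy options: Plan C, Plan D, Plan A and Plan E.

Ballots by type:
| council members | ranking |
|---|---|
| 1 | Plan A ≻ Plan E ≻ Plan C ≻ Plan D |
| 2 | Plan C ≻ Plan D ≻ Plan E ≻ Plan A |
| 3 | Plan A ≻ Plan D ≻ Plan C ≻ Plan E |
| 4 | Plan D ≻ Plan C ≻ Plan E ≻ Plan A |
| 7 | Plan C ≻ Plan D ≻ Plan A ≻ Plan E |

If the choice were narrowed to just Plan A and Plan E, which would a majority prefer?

Plan A

Ballots ranking Plan A above Plan E: 1 + 3 + 7 = 11.
Ballots ranking Plan E above Plan A: 17 − 11 = 6.
Plan A wins the head-to-head 11–6.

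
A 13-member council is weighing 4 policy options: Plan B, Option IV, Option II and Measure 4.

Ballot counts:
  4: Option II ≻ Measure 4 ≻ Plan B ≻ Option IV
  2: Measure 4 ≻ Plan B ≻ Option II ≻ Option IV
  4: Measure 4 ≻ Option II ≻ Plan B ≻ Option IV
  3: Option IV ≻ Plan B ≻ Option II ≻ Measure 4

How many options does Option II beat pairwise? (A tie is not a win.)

Option II against each rival (13 council members):
Option II vs Plan B: 4+4 = 8 for Option II, 5 for Plan B — Option II by 8–5.
Option II vs Option IV: 10 to 3, Option II.
Option II vs Measure 4: Option II is ranked higher on 4+3 = 7 ballots, Measure 4 on 6. Option II wins 7–6.
Option II beats Plan B, Option IV, Measure 4 — 3 pairwise wins.

3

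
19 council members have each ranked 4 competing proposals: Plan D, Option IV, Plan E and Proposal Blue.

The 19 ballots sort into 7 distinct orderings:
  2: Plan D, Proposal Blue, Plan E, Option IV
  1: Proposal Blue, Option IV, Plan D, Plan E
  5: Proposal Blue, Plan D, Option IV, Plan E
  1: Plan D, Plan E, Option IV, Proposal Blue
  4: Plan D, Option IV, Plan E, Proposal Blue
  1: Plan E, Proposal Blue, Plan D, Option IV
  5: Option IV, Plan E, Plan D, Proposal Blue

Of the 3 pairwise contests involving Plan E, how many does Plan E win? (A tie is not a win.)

Plan E against each rival (19 council members):
Plan E vs Plan D: 1+5 = 6 for Plan E, 13 for Plan D — Plan D by 13–6.
Plan E vs Option IV: Option IV wins 15–4.
Plan E vs Proposal Blue: Plan E wins 11–8.
Plan E beats Proposal Blue; loses to Plan D, Option IV — 1 pairwise win.

1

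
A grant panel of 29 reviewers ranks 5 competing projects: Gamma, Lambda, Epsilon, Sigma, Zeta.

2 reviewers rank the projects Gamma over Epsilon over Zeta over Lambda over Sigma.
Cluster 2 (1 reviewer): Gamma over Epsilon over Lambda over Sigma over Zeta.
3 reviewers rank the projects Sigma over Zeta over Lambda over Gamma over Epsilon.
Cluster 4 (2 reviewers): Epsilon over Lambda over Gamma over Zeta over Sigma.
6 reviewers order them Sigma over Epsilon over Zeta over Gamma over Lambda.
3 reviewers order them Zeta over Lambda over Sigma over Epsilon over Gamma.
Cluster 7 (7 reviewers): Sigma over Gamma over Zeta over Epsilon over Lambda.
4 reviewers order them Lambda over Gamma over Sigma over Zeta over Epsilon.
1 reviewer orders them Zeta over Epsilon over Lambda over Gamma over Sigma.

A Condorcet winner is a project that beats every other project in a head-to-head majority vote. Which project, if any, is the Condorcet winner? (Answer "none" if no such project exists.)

Sigma

Check each pair by majority over 29 ballots:
Gamma vs Lambda: Gamma preferred on 2+1+6+7 = 16 ballots; Gamma wins 16–13.
Gamma vs Epsilon: Gamma is ranked higher on 2+1+3+7+4 = 17 ballots, Epsilon on 12. Gamma wins 17–12.
Gamma vs Sigma: 10 to 19, Sigma.
Gamma vs Zeta: Gamma preferred on 2+1+2+7+4 = 16 ballots; Gamma wins 16–13.
Lambda vs Epsilon: 3+3+4 = 10 for Lambda, 19 for Epsilon — Epsilon by 19–10.
Lambda vs Sigma: Lambda preferred on 2+1+2+3+4+1 = 13 ballots; Sigma wins 16–13.
Lambda vs Zeta: 1+2+4 = 7 for Lambda, 22 for Zeta — Zeta by 22–7.
Epsilon vs Sigma: 6 to 23, Sigma.
Epsilon vs Zeta: Epsilon preferred on 2+1+2+6 = 11 ballots; Zeta wins 18–11.
Sigma vs Zeta: 21 to 8, Sigma.
Sigma wins every pairwise contest, so Sigma is the Condorcet winner.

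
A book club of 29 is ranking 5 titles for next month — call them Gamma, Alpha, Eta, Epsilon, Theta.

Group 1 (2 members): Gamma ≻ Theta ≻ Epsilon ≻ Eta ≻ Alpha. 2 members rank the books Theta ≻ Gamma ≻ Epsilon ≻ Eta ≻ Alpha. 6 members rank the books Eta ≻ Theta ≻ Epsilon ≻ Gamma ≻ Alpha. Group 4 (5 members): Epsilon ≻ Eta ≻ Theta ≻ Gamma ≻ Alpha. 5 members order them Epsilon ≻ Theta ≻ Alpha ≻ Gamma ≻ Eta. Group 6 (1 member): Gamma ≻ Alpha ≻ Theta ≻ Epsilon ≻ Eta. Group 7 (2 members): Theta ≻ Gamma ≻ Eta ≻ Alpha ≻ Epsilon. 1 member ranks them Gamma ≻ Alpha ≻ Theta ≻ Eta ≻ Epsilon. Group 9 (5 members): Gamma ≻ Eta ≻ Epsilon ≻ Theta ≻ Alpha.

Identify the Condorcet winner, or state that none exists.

Epsilon

Check each pair by majority over 29 ballots:
Gamma–Alpha: Gamma 24–5.
Gamma vs Eta: Gamma, 18–11.
Gamma vs Epsilon: Epsilon, 16–13.
Gamma vs Theta: Theta wins 20–9.
Alpha–Eta: Eta 22–7.
Alpha vs Epsilon: Epsilon, 25–4.
Alpha vs Theta: Theta, 27–2.
Eta vs Epsilon: Epsilon wins 15–14.
Eta vs Theta: Eta, 16–13.
Epsilon–Theta: Epsilon 15–14.
Only Epsilon has no losses; Epsilon is the Condorcet winner.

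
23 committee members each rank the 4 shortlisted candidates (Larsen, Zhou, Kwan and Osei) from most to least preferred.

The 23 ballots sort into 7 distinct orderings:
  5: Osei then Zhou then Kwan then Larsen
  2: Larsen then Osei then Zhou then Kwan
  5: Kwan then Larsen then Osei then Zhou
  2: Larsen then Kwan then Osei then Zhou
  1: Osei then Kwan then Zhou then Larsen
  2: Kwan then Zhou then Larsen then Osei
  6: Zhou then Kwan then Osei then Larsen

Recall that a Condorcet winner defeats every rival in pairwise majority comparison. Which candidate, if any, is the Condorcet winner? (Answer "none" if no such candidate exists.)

none

Head-to-head results (23 committee members):
Larsen vs Zhou: Zhou, 14–9.
Larsen vs Kwan: Kwan, 19–4.
Larsen vs Osei: Osei, 12–11.
Zhou vs Kwan: Zhou, 13–10.
Zhou–Osei: Osei 15–8.
Kwan vs Osei: Kwan, 15–8.
Every candidate loses at least once (Larsen loses to Zhou; Zhou loses to Osei; Kwan loses to Zhou; Osei loses to Kwan). The majority relation contains the cycle Zhou → Kwan → Osei → Zhou, so there is no Condorcet winner.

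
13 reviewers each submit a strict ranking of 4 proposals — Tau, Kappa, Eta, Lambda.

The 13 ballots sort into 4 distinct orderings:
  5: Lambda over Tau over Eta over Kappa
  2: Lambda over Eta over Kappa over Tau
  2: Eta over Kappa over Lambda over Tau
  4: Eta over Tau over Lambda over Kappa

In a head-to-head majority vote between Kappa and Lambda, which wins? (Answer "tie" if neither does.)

Lambda

Ballots ranking Kappa above Lambda: 2.
Ballots ranking Lambda above Kappa: 13 − 2 = 11.
Lambda wins the head-to-head 11–2.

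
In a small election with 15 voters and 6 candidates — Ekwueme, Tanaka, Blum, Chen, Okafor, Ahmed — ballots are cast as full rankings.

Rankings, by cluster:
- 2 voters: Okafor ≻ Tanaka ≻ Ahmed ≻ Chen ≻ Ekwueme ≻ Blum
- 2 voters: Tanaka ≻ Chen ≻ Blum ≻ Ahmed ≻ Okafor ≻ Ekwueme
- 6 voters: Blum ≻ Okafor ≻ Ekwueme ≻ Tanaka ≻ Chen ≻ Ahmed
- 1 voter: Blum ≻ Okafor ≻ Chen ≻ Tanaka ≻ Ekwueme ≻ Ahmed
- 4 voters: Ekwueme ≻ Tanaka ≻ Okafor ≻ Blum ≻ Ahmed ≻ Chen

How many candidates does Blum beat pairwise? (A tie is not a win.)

Blum against each rival (15 voters):
Blum vs Ekwueme: Blum is ranked higher on 2+6+1 = 9 ballots, Ekwueme on 6. Blum wins 9–6.
Blum–Tanaka: Tanaka 8–7.
Blum vs Chen: Blum preferred on 6+1+4 = 11 ballots; Blum wins 11–4.
Blum vs Okafor: Blum, 9–6.
Blum vs Ahmed: Blum wins 13–2.
Blum beats Ekwueme, Chen, Okafor, Ahmed; loses to Tanaka — 4 pairwise wins.

4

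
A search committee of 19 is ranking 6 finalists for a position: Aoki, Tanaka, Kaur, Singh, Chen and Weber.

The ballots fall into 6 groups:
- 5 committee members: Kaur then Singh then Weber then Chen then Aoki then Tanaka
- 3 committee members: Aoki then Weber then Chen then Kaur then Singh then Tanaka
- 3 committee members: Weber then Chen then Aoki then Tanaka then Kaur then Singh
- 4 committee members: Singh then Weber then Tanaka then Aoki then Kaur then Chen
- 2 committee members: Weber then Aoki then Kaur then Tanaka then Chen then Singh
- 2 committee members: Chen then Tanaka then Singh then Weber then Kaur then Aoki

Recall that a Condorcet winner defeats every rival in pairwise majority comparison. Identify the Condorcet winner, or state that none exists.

none

Pairwise majorities:
Aoki vs Tanaka: Aoki wins 13–6.
Aoki vs Kaur: Aoki, 12–7.
Aoki vs Singh: Singh wins 11–8.
Aoki vs Chen: Chen wins 10–9.
Aoki vs Weber: Aoki preferred on 3 ballots; Weber wins 16–3.
Tanaka vs Kaur: 9 to 10, Kaur.
Tanaka vs Singh: Singh, 12–7.
Tanaka vs Chen: Chen wins 13–6.
Tanaka vs Weber: Tanaka preferred on 2 ballots; Weber wins 17–2.
Kaur vs Singh: Kaur wins 13–6.
Kaur vs Chen: Kaur is ranked higher on 5+4+2 = 11 ballots, Chen on 8. Kaur wins 11–8.
Kaur vs Weber: Weber, 14–5.
Singh–Chen: Chen 10–9.
Singh vs Weber: Singh wins 11–8.
Chen vs Weber: Chen preferred on 2 ballots; Weber wins 17–2.
Each candidate drops at least one matchup (Aoki loses to Singh; Tanaka loses to Aoki; Kaur loses to Aoki; Singh loses to Kaur; Chen loses to Kaur; Weber loses to Singh); the cycle Aoki beats Kaur beats Singh beats Aoki rules out a Condorcet winner.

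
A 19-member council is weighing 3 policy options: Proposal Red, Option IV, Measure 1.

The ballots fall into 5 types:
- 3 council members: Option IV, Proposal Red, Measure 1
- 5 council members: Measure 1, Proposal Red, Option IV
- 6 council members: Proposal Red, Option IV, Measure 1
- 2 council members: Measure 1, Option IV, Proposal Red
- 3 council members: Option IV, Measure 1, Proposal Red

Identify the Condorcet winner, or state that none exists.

none

Pairwise majorities:
Proposal Red vs Option IV: Proposal Red wins 11–8.
Proposal Red vs Measure 1: 3+6 = 9 for Proposal Red, 10 for Measure 1 — Measure 1 by 10–9.
Option IV vs Measure 1: Option IV wins 12–7.
Each option drops at least one matchup (Proposal Red loses to Measure 1; Option IV loses to Proposal Red; Measure 1 loses to Option IV); the cycle Proposal Red → Option IV → Measure 1 → Proposal Red rules out a Condorcet winner.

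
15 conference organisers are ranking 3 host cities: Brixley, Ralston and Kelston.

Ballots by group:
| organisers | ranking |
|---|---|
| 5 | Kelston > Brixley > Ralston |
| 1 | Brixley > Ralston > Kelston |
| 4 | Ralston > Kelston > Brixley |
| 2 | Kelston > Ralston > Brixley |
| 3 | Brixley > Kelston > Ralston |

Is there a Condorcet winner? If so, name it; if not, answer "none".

Check each pair by majority over 15 ballots:
Brixley vs Ralston: Brixley preferred on 5+1+3 = 9 ballots; Brixley wins 9–6.
Brixley vs Kelston: 1+3 = 4 for Brixley, 11 for Kelston — Kelston by 11–4.
Ralston vs Kelston: 1+4 = 5 for Ralston, 10 for Kelston — Kelston by 10–5.
Only Kelston has no losses; Kelston is the Condorcet winner.

Kelston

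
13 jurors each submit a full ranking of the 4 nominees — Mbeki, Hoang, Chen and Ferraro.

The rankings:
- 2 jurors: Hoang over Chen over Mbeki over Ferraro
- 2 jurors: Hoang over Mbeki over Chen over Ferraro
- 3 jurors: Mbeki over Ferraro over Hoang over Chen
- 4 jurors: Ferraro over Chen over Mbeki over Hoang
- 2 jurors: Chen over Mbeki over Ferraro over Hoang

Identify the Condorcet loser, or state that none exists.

none

Head-to-head results (13 jurors):
Mbeki vs Hoang: Mbeki wins 9–4.
Mbeki vs Chen: Chen, 8–5.
Mbeki vs Ferraro: Mbeki wins 9–4.
Hoang vs Chen: Hoang preferred on 2+2+3 = 7 ballots; Hoang wins 7–6.
Hoang vs Ferraro: Hoang is ranked higher on 2+2 = 4 ballots, Ferraro on 9. Ferraro wins 9–4.
Chen vs Ferraro: 2+2+2 = 6 for Chen, 7 for Ferraro — Ferraro by 7–6.
Every nominee wins at least one matchup (Mbeki beats Hoang; Hoang beats Chen; Chen beats Mbeki; Ferraro beats Hoang), so there is no Condorcet loser.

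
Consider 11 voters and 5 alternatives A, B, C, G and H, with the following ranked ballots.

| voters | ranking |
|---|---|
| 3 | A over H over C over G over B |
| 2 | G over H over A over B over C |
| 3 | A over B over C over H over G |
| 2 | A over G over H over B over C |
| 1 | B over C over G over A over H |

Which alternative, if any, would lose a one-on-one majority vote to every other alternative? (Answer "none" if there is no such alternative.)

Head-to-head results (11 voters):
A vs B: A wins 10–1.
A vs C: 10 to 1, A.
A vs G: 3+3+2 = 8 for A, 3 for G — A by 8–3.
A–H: A 9–2.
B vs C: 8 to 3, B.
B vs G: 3+1 = 4 for B, 7 for G — G by 7–4.
B vs H: 4 to 7, H.
C vs G: C, 7–4.
C vs H: C is ranked higher on 3+1 = 4 ballots, H on 7. H wins 7–4.
G vs H: H, 6–5.
Each alternative has at least one pairwise win (A beats B; B beats C; C beats G; G beats B; H beats B) — no Condorcet loser.

none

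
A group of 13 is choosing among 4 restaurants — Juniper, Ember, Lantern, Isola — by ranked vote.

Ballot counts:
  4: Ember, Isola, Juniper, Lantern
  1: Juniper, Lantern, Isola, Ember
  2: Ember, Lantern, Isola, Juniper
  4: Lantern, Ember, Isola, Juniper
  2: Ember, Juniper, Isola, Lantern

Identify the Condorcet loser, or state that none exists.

Pairwise majorities:
Juniper vs Ember: 1 to 12, Ember.
Juniper vs Lantern: 7 to 6, Juniper.
Juniper vs Isola: Isola wins 10–3.
Ember vs Lantern: Ember preferred on 4+2+2 = 8 ballots; Ember wins 8–5.
Ember vs Isola: Ember is ranked higher on 4+2+4+2 = 12 ballots, Isola on 1. Ember wins 12–1.
Lantern vs Isola: 7 to 6, Lantern.
No restaurant is winless: Juniper beats Lantern; Ember beats Juniper; Lantern beats Isola; Isola beats Juniper. There is no Condorcet loser.

none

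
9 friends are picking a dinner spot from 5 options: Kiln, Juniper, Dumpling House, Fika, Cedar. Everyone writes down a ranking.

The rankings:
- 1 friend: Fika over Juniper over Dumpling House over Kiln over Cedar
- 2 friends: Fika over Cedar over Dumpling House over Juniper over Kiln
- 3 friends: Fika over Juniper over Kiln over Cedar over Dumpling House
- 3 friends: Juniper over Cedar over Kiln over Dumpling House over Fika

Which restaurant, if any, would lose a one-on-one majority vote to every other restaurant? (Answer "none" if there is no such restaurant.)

Pairwise majorities:
Kiln vs Juniper: 0 for Kiln, 9 for Juniper — Juniper by 9–0.
Kiln vs Dumpling House: 6 to 3, Kiln.
Kiln vs Fika: Kiln is ranked higher on 3 ballots, Fika on 6. Fika wins 6–3.
Kiln vs Cedar: Cedar, 5–4.
Juniper vs Dumpling House: 7 to 2, Juniper.
Juniper vs Fika: Juniper preferred on 3 ballots; Fika wins 6–3.
Juniper–Cedar: Juniper 7–2.
Dumpling House vs Fika: 3 for Dumpling House, 6 for Fika — Fika by 6–3.
Dumpling House vs Cedar: Dumpling House preferred on 1 ballot; Cedar wins 8–1.
Fika vs Cedar: Fika wins 6–3.
Dumpling House is beaten in every head-to-head and is the Condorcet loser.

Dumpling House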